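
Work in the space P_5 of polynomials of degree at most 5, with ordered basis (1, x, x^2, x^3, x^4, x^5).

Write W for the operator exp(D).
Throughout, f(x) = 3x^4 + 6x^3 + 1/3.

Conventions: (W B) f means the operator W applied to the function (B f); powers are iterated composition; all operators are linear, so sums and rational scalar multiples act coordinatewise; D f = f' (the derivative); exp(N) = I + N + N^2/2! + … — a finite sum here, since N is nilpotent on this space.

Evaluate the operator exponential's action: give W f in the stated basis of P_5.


g(x) = 3x^4 + 18x^3 + 36x^2 + 30x + 28/3

order-1 term: 12x^3 + 18x^2
order-2 term: 18x^2 + 18x
order-3 term: 12x + 6
order-4 term: 3
the series for exp(D) f terminates at order 4
exp(D) f = 3x^4 + 18x^3 + 36x^2 + 30x + 28/3


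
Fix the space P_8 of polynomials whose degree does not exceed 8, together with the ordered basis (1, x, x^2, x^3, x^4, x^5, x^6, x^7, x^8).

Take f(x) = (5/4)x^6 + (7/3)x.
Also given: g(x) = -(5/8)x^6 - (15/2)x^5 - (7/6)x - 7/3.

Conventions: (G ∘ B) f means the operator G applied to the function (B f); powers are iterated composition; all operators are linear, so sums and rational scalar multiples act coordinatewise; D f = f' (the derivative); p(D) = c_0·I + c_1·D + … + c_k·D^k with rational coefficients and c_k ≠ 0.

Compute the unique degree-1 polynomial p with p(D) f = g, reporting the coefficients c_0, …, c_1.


p(D) = -(1/2)·I − D, i.e. c_0 = -1/2, c_1 = -1

D^0 f = (5/4)x^6 + (7/3)x
D^1 f = (15/2)x^5 + 7/3
matching coefficients of g against c_0 f + c_1 Df + … from the top degree down determines the c_i
solution: c_0 = -1/2, c_1 = -1


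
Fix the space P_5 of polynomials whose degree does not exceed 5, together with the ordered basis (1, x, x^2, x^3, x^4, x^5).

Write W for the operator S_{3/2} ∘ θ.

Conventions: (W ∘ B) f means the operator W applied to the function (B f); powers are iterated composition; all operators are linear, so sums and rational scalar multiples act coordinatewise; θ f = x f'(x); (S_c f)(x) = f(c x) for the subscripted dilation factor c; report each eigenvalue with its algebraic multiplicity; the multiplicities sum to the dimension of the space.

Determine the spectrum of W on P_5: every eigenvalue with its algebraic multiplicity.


image of 1: 0
image of x: (3/2)x
image of x^2: (9/2)x^2
image of x^3: (81/8)x^3
image of x^4: (81/4)x^4
image of x^5: (1215/32)x^5
the matrix is upper triangular; its diagonal is (0, 3/2, 9/2, 81/8, 81/4, 1215/32)
for a triangular matrix the eigenvalues are the diagonal entries, with algebraic multiplicity their repetition count

λ = 0 (multiplicity 1), λ = 3/2 (multiplicity 1), λ = 9/2 (multiplicity 1), λ = 81/8 (multiplicity 1), λ = 81/4 (multiplicity 1), λ = 1215/32 (multiplicity 1)


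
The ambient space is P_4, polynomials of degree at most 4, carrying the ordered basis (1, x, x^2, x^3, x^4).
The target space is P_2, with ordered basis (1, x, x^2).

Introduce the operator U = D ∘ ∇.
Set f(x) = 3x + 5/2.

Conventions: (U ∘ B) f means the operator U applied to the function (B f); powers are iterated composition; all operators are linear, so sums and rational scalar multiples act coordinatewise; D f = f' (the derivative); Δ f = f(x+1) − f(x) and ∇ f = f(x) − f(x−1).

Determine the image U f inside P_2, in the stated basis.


g(x) = 0

∇ f = 3
D ∇ f = 0


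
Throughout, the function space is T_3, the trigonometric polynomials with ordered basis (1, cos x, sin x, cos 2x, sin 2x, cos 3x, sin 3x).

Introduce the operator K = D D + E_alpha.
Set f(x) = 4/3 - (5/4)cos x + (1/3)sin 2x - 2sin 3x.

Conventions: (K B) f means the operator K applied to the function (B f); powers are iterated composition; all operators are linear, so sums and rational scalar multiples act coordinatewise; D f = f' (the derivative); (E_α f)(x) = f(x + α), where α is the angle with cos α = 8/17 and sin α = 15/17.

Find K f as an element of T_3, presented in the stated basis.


D f = (5/4)sin x + (2/3)cos 2x - 6cos 3x
D D f = (5/4)cos x - (4/3)sin 2x + 18sin 3x
E_alpha f = 4/3 - (10/17)cos x + (75/68)sin x + (80/289)cos 2x - (161/867)sin 2x + (990/4913)cos 3x + (9776/4913)sin 3x
(D D + E_alpha) f = 4/3 + (45/68)cos x + (75/68)sin x + (80/289)cos 2x - (439/289)sin 2x + (990/4913)cos 3x + (98210/4913)sin 3x

the result is g(x) = 4/3 + (45/68)cos x + (75/68)sin x + (80/289)cos 2x - (439/289)sin 2x + (990/4913)cos 3x + (98210/4913)sin 3x


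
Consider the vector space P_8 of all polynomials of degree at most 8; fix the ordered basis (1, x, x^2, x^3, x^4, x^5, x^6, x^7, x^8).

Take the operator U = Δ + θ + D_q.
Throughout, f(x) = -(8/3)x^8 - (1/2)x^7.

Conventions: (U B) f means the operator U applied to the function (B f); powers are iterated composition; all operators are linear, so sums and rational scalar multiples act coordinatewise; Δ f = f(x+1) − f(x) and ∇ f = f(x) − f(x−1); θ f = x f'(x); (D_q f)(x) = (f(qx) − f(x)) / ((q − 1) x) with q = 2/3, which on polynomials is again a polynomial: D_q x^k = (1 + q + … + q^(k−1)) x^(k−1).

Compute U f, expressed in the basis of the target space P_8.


Δ f = -(64/3)x^7 - (469/6)x^6 - (959/6)x^5 - (1225/6)x^4 - (1001/6)x^3 - (511/6)x^2 - (149/6)x - 19/6
θ f = -(64/3)x^8 - (7/2)x^7
D_q f = -(50440/6561)x^7 - (2059/1458)x^6
(Δ + θ + D_q) f = -(64/3)x^8 - (426743/13122)x^7 - (58013/729)x^6 - (959/6)x^5 - (1225/6)x^4 - (1001/6)x^3 - (511/6)x^2 - (149/6)x - 19/6

g(x) = -(64/3)x^8 - (426743/13122)x^7 - (58013/729)x^6 - (959/6)x^5 - (1225/6)x^4 - (1001/6)x^3 - (511/6)x^2 - (149/6)x - 19/6


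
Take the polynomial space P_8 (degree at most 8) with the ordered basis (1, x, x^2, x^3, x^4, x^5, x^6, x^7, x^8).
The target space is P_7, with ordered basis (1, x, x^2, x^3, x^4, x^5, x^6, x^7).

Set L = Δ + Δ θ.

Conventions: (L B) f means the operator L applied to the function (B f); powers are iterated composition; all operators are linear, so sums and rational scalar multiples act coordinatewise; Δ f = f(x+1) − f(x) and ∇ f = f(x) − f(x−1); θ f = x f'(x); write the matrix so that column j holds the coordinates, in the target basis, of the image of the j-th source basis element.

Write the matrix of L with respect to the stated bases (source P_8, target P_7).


image of 1: 0
image of x: 2
image of x^2: 6x + 3
image of x^3: 12x^2 + 12x + 4
image of x^4: 20x^3 + 30x^2 + 20x + 5
image of x^5: 30x^4 + 60x^3 + 60x^2 + 30x + 6
image of x^6: 42x^5 + 105x^4 + 140x^3 + 105x^2 + 42x + 7
image of x^7: 56x^6 + 168x^5 + 280x^4 + 280x^3 + 168x^2 + 56x + 8
image of x^8: 72x^7 + 252x^6 + 504x^5 + 630x^4 + 504x^3 + 252x^2 + 72x + 9
each image's coordinates form column j of the matrix

the matrix is [[0, 2, 3, 4, 5, 6, 7, 8, 9]; [0, 0, 6, 12, 20, 30, 42, 56, 72]; [0, 0, 0, 12, 30, 60, 105, 168, 252]; [0, 0, 0, 0, 20, 60, 140, 280, 504]; [0, 0, 0, 0, 0, 30, 105, 280, 630]; [0, 0, 0, 0, 0, 0, 42, 168, 504]; [0, 0, 0, 0, 0, 0, 0, 56, 252]; [0, 0, 0, 0, 0, 0, 0, 0, 72]] (rows listed top to bottom)


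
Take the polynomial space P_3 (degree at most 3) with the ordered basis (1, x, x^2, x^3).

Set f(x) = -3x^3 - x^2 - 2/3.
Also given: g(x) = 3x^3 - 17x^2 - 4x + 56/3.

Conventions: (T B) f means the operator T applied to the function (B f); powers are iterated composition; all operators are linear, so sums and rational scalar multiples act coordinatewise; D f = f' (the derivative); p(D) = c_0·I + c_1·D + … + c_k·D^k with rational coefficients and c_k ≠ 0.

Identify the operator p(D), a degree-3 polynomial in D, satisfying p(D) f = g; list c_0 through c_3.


c_0 = -1, c_1 = 2, c_2 = 0, c_3 = -1

D^0 f = -3x^3 - x^2 - 2/3
D^1 f = -9x^2 - 2x
D^2 f = -18x - 2
D^3 f = -18
matching coefficients of g against c_0 f + c_1 Df + … from the top degree down determines the c_i
solution: c_0 = -1, c_1 = 2, c_2 = 0, c_3 = -1


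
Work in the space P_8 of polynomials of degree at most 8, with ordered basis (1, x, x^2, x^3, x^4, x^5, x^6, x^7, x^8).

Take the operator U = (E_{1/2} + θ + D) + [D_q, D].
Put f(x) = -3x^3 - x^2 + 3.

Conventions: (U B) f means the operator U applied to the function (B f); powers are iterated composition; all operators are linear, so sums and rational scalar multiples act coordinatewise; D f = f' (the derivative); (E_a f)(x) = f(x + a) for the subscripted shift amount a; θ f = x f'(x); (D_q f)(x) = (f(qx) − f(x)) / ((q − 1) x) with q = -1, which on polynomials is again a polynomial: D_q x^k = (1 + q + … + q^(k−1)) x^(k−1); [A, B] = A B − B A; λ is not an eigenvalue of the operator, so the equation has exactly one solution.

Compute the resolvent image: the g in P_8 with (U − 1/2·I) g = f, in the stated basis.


write g with unknown coordinates in the stated basis and equate coefficients in (U − 1/2·I) g = f
solving from the highest basis element down gives g = -(6/7)x^3 + (8/7)x^2 - 3x + 141/14
check: U g = -(24/7)x^3 - (3/7)x^2 - (3/2)x + 225/28
so U g − 1/2·g = -3x^3 - x^2 + 3 = f ✓

the result is g(x) = -(6/7)x^3 + (8/7)x^2 - 3x + 141/14


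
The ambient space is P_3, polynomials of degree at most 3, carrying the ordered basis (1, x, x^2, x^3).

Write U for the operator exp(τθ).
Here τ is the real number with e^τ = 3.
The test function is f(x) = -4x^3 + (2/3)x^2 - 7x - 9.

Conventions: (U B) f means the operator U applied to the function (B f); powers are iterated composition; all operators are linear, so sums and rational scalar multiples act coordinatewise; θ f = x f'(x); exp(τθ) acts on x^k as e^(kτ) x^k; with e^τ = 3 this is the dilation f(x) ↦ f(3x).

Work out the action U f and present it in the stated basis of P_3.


exp(τθ) x^k = e^(kτ) x^k; with e^τ = 3 this sends x^k to 3^k x^k
x ↦ 3 x
x^2 ↦ 9 x^2
x^3 ↦ 27 x^3
applying this coordinatewise to f: exp(τθ) f = -108x^3 + 6x^2 - 21x - 9

g(x) = -108x^3 + 6x^2 - 21x - 9


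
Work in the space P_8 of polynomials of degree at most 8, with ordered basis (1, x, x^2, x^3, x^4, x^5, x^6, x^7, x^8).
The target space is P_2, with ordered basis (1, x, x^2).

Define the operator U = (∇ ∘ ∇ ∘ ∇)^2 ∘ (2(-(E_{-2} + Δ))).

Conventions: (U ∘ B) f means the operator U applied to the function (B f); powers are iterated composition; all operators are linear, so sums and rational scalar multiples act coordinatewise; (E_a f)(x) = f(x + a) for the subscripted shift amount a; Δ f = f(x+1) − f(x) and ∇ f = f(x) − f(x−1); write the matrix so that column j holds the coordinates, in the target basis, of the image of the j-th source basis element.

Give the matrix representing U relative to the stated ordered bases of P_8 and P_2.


the matrix is [[0, 0, 0, 0, 0, 0, -1440, 40320, -826560]; [0, 0, 0, 0, 0, 0, 0, -10080, 322560]; [0, 0, 0, 0, 0, 0, 0, 0, -40320]] (rows listed top to bottom)

image of 1: 0
image of x: 0
image of x^2: 0
image of x^3: 0
image of x^4: 0
image of x^5: 0
image of x^6: -1440
image of x^7: -10080x + 40320
image of x^8: -40320x^2 + 322560x - 826560
each image's coordinates form column j of the matrix


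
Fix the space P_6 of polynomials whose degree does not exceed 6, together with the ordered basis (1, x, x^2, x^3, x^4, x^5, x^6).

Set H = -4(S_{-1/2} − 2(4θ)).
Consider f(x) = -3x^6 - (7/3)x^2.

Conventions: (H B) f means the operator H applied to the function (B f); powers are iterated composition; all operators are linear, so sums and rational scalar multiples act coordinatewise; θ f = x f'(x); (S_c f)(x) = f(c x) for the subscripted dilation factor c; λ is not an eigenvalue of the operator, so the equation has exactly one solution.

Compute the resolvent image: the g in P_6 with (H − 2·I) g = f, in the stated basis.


write g with unknown coordinates in the stated basis and equate coefficients in (H − 2·I) g = f
solving from the highest basis element down gives g = -(16/1013)x^6 - (7/183)x^2
check: H g = -(3071/1013)x^6 - (147/61)x^2
so H g − 2·g = -3x^6 - (7/3)x^2 = f ✓

g(x) = -(16/1013)x^6 - (7/183)x^2


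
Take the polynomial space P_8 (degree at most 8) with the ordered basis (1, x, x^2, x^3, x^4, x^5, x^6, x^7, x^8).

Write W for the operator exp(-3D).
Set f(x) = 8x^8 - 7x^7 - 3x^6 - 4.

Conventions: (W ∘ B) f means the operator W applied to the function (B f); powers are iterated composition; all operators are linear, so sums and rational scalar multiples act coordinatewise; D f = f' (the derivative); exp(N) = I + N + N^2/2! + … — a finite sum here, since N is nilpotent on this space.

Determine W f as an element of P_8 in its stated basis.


the result is g(x) = 8x^8 - 199x^7 + 2160x^6 - 13365x^5 + 51570x^4 - 127089x^3 + 195372x^2 - 171315x + 65606

order-1 term: -192x^7 + 147x^6 + 54x^5
order-2 term: 2016x^6 - 1323x^5 - 405x^4
order-3 term: -12096x^5 + 6615x^4 + 1620x^3
order-4 term: 45360x^4 - 19845x^3 - 3645x^2
order-5 term: -108864x^3 + 35721x^2 + 4374x
order-6 term: 163296x^2 - 35721x - 2187
order-7 term: -139968x + 15309
order-8 term: 52488
the series for exp(-3D) f terminates at order 8
exp(-3D) f = 8x^8 - 199x^7 + 2160x^6 - 13365x^5 + 51570x^4 - 127089x^3 + 195372x^2 - 171315x + 65606


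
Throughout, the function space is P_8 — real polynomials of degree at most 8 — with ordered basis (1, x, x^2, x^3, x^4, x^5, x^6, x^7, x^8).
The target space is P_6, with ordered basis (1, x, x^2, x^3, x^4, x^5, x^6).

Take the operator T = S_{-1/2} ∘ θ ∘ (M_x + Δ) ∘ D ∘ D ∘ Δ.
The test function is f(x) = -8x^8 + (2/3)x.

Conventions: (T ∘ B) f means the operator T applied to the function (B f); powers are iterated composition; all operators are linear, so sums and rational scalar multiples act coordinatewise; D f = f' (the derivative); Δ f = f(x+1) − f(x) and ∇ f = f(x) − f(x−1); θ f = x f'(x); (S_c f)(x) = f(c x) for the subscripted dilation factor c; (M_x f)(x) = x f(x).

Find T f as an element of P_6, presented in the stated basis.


Δ f = -64x^7 - 224x^6 - 448x^5 - 560x^4 - 448x^3 - 224x^2 - 64x - 22/3
D Δ f = -448x^6 - 1344x^5 - 2240x^4 - 2240x^3 - 1344x^2 - 448x - 64
D D Δ f = -2688x^5 - 6720x^4 - 8960x^3 - 6720x^2 - 2688x - 448
M_x (D ∘ D ∘ Δ) f = -2688x^6 - 6720x^5 - 8960x^4 - 6720x^3 - 2688x^2 - 448x
Δ (D ∘ D ∘ Δ) f = -13440x^4 - 53760x^3 - 94080x^2 - 80640x - 27776
(M_x + Δ) (D ∘ D ∘ Δ) f = -2688x^6 - 6720x^5 - 22400x^4 - 60480x^3 - 96768x^2 - 81088x - 27776
θ (M_x + Δ) (D ∘ D ∘ Δ) f = -16128x^6 - 33600x^5 - 89600x^4 - 181440x^3 - 193536x^2 - 81088x
S_{-1/2} (θ ∘ (M_x + Δ)) (D ∘ D ∘ Δ) f = -252x^6 + 1050x^5 - 5600x^4 + 22680x^3 - 48384x^2 + 40544x

the image equals g(x) = -252x^6 + 1050x^5 - 5600x^4 + 22680x^3 - 48384x^2 + 40544x


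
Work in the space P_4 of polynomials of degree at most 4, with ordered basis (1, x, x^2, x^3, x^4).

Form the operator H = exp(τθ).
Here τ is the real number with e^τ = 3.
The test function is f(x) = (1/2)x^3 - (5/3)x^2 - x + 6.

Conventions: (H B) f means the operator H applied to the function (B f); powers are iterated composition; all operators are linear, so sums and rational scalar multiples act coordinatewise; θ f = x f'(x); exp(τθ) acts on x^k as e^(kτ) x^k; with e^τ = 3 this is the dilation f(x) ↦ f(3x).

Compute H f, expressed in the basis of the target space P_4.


exp(τθ) x^k = e^(kτ) x^k; with e^τ = 3 this sends x^k to 3^k x^k
x ↦ 3 x
x^2 ↦ 9 x^2
x^3 ↦ 27 x^3
applying this coordinatewise to f: exp(τθ) f = (27/2)x^3 - 15x^2 - 3x + 6

the result is g(x) = (27/2)x^3 - 15x^2 - 3x + 6


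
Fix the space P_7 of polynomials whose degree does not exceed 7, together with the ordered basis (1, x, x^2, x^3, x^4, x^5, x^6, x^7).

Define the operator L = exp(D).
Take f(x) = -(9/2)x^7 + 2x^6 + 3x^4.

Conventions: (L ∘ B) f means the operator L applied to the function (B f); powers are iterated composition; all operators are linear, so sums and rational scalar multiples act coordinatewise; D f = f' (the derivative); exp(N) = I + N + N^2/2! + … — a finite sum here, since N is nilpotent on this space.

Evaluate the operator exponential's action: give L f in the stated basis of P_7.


the image equals g(x) = -(9/2)x^7 - (59/2)x^6 - (165/2)x^5 - (249/2)x^4 - (211/2)x^3 - (93/2)x^2 - (15/2)x + 1/2

order-1 term: -(63/2)x^6 + 12x^5 + 12x^3
order-2 term: -(189/2)x^5 + 30x^4 + 18x^2
order-3 term: -(315/2)x^4 + 40x^3 + 12x
order-4 term: -(315/2)x^3 + 30x^2 + 3
order-5 term: -(189/2)x^2 + 12x
order-6 term: -(63/2)x + 2
order-7 term: -9/2
the series for exp(D) f terminates at order 7
exp(D) f = -(9/2)x^7 - (59/2)x^6 - (165/2)x^5 - (249/2)x^4 - (211/2)x^3 - (93/2)x^2 - (15/2)x + 1/2


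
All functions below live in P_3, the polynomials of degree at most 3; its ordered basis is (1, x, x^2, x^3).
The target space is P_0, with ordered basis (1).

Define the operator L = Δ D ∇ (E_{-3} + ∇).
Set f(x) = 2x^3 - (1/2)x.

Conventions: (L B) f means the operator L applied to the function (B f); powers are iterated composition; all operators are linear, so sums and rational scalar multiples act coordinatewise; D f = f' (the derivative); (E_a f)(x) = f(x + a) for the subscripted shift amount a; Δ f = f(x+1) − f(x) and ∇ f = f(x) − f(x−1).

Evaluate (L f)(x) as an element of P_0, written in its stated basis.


E_{-3} f = 2x^3 - 18x^2 + (107/2)x - 105/2
∇ f = 6x^2 - 6x + 3/2
(E_{-3} + ∇) f = 2x^3 - 12x^2 + (95/2)x - 51
∇ (E_{-3} + ∇) f = 6x^2 - 30x + 123/2
D ∇ (E_{-3} + ∇) f = 12x - 30
Δ D ∇ (E_{-3} + ∇) f = 12

g(x) = 12


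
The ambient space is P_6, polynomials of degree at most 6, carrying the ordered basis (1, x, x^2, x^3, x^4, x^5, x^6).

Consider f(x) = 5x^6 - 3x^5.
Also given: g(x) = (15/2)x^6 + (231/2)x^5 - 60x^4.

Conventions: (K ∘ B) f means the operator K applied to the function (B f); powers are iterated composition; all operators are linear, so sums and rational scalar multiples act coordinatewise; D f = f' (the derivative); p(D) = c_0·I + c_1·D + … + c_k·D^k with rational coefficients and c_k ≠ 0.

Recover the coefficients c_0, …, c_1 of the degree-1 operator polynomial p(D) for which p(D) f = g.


D^0 f = 5x^6 - 3x^5
D^1 f = 30x^5 - 15x^4
matching coefficients of g against c_0 f + c_1 Df + … from the top degree down determines the c_i
solution: c_0 = 3/2, c_1 = 4

p(D) = (3/2)·I + 4·D, i.e. c_0 = 3/2, c_1 = 4


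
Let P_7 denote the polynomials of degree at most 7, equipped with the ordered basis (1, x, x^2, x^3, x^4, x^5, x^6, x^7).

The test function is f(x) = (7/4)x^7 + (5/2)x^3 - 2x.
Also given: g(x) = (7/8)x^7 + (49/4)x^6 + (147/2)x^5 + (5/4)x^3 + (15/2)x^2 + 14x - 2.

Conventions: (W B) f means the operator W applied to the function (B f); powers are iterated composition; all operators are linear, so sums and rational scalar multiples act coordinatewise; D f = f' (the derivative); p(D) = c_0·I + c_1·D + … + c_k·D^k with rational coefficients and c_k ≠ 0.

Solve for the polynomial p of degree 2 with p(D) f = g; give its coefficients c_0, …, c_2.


c_0 = 1/2, c_1 = 1, c_2 = 1

D^0 f = (7/4)x^7 + (5/2)x^3 - 2x
D^1 f = (49/4)x^6 + (15/2)x^2 - 2
D^2 f = (147/2)x^5 + 15x
matching coefficients of g against c_0 f + c_1 Df + … from the top degree down determines the c_i
solution: c_0 = 1/2, c_1 = 1, c_2 = 1


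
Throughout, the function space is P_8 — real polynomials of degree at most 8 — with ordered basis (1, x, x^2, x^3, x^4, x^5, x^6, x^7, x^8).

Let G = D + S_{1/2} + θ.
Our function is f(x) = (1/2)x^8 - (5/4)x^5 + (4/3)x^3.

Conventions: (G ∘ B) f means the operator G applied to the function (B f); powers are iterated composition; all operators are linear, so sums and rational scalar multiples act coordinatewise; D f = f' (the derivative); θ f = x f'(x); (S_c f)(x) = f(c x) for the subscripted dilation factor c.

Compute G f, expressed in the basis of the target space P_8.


D f = 4x^7 - (25/4)x^4 + 4x^2
S_{1/2} f = (1/512)x^8 - (5/128)x^5 + (1/6)x^3
θ f = 4x^8 - (25/4)x^5 + 4x^3
(D + S_{1/2} + θ) f = (2049/512)x^8 + 4x^7 - (805/128)x^5 - (25/4)x^4 + (25/6)x^3 + 4x^2

the result is g(x) = (2049/512)x^8 + 4x^7 - (805/128)x^5 - (25/4)x^4 + (25/6)x^3 + 4x^2


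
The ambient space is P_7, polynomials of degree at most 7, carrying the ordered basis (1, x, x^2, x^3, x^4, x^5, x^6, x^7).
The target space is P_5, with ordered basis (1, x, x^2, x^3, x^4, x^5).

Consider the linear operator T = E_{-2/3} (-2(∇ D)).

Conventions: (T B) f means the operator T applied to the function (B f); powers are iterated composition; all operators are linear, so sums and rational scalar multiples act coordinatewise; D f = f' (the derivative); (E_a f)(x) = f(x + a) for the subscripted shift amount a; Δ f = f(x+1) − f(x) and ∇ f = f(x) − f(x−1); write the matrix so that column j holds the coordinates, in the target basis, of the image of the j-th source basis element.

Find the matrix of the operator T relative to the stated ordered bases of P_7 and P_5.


image of 1: 0
image of x: 0
image of x^2: -4
image of x^3: -12x + 14
image of x^4: -24x^2 + 56x - 104/3
image of x^5: -40x^3 + 140x^2 - (520/3)x + 2030/27
image of x^6: -60x^4 + 280x^3 - 520x^2 + (4060/9)x - 4124/27
image of x^7: -84x^5 + 490x^4 - (3640/3)x^3 + (14210/9)x^2 - (28868/27)x + 24206/81
each image's coordinates form column j of the matrix

the matrix is [[0, 0, -4, 14, -104/3, 2030/27, -4124/27, 24206/81]; [0, 0, 0, -12, 56, -520/3, 4060/9, -28868/27]; [0, 0, 0, 0, -24, 140, -520, 14210/9]; [0, 0, 0, 0, 0, -40, 280, -3640/3]; [0, 0, 0, 0, 0, 0, -60, 490]; [0, 0, 0, 0, 0, 0, 0, -84]] (rows listed top to bottom)


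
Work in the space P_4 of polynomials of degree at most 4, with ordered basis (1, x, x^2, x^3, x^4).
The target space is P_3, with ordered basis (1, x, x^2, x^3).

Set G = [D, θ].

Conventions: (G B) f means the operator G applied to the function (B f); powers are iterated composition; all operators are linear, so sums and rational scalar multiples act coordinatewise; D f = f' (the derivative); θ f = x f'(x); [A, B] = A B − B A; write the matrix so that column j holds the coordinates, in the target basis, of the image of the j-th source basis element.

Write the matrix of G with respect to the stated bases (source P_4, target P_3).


image of 1: 0
image of x: 1
image of x^2: 2x
image of x^3: 3x^2
image of x^4: 4x^3
each image's coordinates form column j of the matrix

the matrix is [[0, 1, 0, 0, 0]; [0, 0, 2, 0, 0]; [0, 0, 0, 3, 0]; [0, 0, 0, 0, 4]] (rows listed top to bottom)


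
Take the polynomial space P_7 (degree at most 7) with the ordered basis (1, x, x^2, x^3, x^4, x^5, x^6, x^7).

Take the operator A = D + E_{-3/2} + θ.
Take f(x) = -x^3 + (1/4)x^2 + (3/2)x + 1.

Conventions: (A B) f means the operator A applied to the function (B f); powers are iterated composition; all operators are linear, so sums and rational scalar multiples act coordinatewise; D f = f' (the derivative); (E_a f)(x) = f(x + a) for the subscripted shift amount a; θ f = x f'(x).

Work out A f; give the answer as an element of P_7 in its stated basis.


D f = -3x^2 + (1/2)x + 3/2
E_{-3/2} f = -x^3 + (19/4)x^2 - 6x + 43/16
θ f = -3x^3 + (1/2)x^2 + (3/2)x
(D + E_{-3/2} + θ) f = -4x^3 + (9/4)x^2 - 4x + 67/16

the image equals g(x) = -4x^3 + (9/4)x^2 - 4x + 67/16


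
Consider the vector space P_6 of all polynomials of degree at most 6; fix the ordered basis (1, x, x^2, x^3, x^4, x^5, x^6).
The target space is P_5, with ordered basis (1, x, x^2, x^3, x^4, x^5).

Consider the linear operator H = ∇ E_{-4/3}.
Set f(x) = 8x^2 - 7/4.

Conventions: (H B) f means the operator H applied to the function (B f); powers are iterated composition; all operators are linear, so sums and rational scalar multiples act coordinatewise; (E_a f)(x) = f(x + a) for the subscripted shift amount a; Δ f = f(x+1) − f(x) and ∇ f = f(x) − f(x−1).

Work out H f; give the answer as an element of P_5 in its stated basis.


the image equals g(x) = 16x - 88/3

E_{-4/3} f = 8x^2 - (64/3)x + 449/36
∇ E_{-4/3} f = 16x - 88/3


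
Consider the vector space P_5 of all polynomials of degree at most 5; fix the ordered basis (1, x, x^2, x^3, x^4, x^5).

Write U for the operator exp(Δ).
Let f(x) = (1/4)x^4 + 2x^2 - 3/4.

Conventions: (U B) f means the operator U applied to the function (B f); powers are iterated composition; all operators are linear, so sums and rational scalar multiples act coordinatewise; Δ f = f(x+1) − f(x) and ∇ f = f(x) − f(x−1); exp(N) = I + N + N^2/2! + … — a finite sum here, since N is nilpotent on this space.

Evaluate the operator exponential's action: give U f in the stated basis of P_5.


g(x) = (1/4)x^4 + x^3 + 5x^2 + 9x + 7

order-1 term: x^3 + (3/2)x^2 + 5x + 9/4
order-2 term: (3/2)x^2 + 3x + 15/4
order-3 term: x + 3/2
order-4 term: 1/4
the series for exp(Δ) f terminates at order 4
exp(Δ) f = (1/4)x^4 + x^3 + 5x^2 + 9x + 7


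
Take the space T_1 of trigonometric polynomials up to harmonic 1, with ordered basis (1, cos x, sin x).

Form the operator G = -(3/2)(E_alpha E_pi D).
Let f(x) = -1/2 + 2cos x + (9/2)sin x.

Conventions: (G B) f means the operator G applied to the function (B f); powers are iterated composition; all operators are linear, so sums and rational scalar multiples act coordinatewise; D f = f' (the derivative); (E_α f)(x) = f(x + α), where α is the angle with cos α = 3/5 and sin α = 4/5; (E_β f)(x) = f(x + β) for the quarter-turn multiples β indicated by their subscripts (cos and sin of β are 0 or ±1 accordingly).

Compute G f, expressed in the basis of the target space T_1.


D f = (9/2)cos x - 2sin x
E_pi D f = -(9/2)cos x + 2sin x
E_alpha (E_pi D) f = -(11/10)cos x + (24/5)sin x
(-(3/2)(E_alpha E_pi D)) f = (33/20)cos x - (36/5)sin x

g(x) = (33/20)cos x - (36/5)sin x


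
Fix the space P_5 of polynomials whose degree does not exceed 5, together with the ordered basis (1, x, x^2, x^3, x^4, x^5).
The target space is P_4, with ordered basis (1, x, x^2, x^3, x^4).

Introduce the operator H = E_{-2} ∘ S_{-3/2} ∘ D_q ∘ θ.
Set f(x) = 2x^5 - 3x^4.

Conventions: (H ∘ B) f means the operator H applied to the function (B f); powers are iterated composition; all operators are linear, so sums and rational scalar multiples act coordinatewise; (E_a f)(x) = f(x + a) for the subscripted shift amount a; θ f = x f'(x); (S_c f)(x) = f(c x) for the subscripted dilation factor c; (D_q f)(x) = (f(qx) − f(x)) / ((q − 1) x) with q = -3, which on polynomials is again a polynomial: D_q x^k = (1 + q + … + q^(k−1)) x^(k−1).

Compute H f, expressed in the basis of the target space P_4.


the image equals g(x) = (24705/8)x^4 - 25515x^3 + 78975x^2 - 108540x + 55890

θ f = 10x^5 - 12x^4
D_q θ f = 610x^4 + 240x^3
S_{-3/2} D_q θ f = (24705/8)x^4 - 810x^3
E_{-2} (S_{-3/2} ∘ D_q) θ f = (24705/8)x^4 - 25515x^3 + 78975x^2 - 108540x + 55890


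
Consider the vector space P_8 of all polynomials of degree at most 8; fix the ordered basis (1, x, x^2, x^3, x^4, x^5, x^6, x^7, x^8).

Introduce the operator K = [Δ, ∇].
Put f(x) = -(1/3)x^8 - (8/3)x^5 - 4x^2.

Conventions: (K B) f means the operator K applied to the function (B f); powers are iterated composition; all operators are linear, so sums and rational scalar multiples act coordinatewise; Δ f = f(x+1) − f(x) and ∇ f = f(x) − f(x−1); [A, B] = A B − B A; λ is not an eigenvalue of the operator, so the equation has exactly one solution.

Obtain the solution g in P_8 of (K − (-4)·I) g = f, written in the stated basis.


the result is g(x) = -(1/12)x^8 - (2/3)x^5 - x^2

write g with unknown coordinates in the stated basis and equate coefficients in (K − (-4)·I) g = f
solving from the highest basis element down gives g = -(1/12)x^8 - (2/3)x^5 - x^2
check: K g = 0
so K g − (-4)·g = -(1/3)x^8 - (8/3)x^5 - 4x^2 = f ✓


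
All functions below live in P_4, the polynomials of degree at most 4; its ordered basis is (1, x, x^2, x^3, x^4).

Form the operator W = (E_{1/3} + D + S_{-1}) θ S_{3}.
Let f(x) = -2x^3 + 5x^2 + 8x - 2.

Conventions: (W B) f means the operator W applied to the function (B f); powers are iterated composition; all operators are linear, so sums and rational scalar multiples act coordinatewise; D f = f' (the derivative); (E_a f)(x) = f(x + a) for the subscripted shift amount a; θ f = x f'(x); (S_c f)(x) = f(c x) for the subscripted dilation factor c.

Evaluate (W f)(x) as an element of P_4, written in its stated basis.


the result is g(x) = -468x^2 + 186x + 36

S_{3} f = -54x^3 + 45x^2 + 24x - 2
θ S_{3} f = -162x^3 + 90x^2 + 24x
E_{1/3} θ S_{3} f = -162x^3 - 72x^2 + 30x + 12
D θ S_{3} f = -486x^2 + 180x + 24
S_{-1} θ S_{3} f = 162x^3 + 90x^2 - 24x
(E_{1/3} + D + S_{-1}) θ S_{3} f = -468x^2 + 186x + 36


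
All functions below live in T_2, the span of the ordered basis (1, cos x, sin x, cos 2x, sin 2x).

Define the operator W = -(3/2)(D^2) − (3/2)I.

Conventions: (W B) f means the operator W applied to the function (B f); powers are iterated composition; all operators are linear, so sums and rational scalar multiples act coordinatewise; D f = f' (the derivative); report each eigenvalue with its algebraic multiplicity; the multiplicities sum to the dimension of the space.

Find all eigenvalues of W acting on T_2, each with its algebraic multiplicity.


λ = -3/2 (multiplicity 1), λ = 0 (multiplicity 2), λ = 9/2 (multiplicity 2)

image of 1: -3/2
image of cos x: 0
image of sin x: 0
image of cos 2x: (9/2)cos 2x
image of sin 2x: (9/2)sin 2x
the matrix is diagonal; its diagonal is (-3/2, 0, 0, 9/2, 9/2)
for a triangular matrix the eigenvalues are the diagonal entries, with algebraic multiplicity their repetition count


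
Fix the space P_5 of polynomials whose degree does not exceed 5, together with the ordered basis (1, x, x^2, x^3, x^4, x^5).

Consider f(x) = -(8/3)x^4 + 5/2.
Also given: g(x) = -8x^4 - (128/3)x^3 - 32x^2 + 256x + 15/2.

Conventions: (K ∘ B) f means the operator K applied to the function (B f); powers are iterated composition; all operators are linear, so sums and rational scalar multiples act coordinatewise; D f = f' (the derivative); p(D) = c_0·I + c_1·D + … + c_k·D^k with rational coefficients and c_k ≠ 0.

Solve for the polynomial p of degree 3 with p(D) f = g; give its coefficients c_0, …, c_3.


p(D) = 3·I + 4·D + D^2 − 4·D^3, i.e. c_0 = 3, c_1 = 4, c_2 = 1, c_3 = -4

D^0 f = -(8/3)x^4 + 5/2
D^1 f = -(32/3)x^3
D^2 f = -32x^2
D^3 f = -64x
matching coefficients of g against c_0 f + c_1 Df + … from the top degree down determines the c_i
solution: c_0 = 3, c_1 = 4, c_2 = 1, c_3 = -4


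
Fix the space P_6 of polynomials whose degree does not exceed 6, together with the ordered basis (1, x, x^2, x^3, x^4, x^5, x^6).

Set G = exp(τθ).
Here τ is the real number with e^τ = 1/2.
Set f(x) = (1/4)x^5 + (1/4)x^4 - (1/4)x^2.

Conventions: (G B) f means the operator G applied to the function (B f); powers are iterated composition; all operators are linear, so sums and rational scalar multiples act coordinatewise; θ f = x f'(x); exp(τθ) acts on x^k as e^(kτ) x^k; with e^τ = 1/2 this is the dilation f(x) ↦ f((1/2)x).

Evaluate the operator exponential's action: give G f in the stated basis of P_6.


exp(τθ) x^k = e^(kτ) x^k; with e^τ = 1/2 this sends x^k to (1/2)^k x^k
x^2 ↦ 1/4 x^2
x^4 ↦ 1/16 x^4
x^5 ↦ 1/32 x^5
applying this coordinatewise to f: exp(τθ) f = (1/128)x^5 + (1/64)x^4 - (1/16)x^2

the result is g(x) = (1/128)x^5 + (1/64)x^4 - (1/16)x^2


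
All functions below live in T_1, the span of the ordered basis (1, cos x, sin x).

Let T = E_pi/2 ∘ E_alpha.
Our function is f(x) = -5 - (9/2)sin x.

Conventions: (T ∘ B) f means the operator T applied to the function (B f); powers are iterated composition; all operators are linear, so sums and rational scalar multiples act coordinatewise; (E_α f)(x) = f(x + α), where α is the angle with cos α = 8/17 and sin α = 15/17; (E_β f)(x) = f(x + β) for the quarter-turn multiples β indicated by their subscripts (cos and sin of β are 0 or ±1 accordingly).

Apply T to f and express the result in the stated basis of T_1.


g(x) = -5 - (36/17)cos x + (135/34)sin x

E_alpha f = -5 - (135/34)cos x - (36/17)sin x
E_pi/2 E_alpha f = -5 - (36/17)cos x + (135/34)sin x


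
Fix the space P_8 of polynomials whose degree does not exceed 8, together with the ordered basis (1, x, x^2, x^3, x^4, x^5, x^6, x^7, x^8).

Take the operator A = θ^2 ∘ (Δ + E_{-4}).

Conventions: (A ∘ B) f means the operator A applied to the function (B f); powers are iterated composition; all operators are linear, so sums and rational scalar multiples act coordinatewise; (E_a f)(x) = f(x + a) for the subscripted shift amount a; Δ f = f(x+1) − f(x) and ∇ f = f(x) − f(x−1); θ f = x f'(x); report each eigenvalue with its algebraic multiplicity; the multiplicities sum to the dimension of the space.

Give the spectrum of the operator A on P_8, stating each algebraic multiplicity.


λ = 0 (multiplicity 1), λ = 1 (multiplicity 1), λ = 4 (multiplicity 1), λ = 9 (multiplicity 1), λ = 16 (multiplicity 1), λ = 25 (multiplicity 1), λ = 36 (multiplicity 1), λ = 49 (multiplicity 1), λ = 64 (multiplicity 1)

image of 1: 0
image of x: x
image of x^2: 4x^2 - 6x
image of x^3: 9x^3 - 36x^2 + 51x
image of x^4: 16x^4 - 108x^3 + 408x^2 - 252x
image of x^5: 25x^5 - 240x^4 + 1530x^3 - 2520x^2 + 1285x
image of x^6: 36x^6 - 450x^5 + 4080x^4 - 11340x^3 + 15420x^2 - 6138x
image of x^7: 49x^7 - 756x^6 + 8925x^5 - 35280x^4 + 80955x^3 - 85932x^2 + 28679x
image of x^8: 64x^8 - 1176x^7 + 17136x^6 - 88200x^5 + 287840x^4 - 515592x^3 + 458864x^2 - 131064x
the matrix is upper triangular; its diagonal is (0, 1, 4, 9, 16, 25, 36, 49, 64)
for a triangular matrix the eigenvalues are the diagonal entries, with algebraic multiplicity their repetition count


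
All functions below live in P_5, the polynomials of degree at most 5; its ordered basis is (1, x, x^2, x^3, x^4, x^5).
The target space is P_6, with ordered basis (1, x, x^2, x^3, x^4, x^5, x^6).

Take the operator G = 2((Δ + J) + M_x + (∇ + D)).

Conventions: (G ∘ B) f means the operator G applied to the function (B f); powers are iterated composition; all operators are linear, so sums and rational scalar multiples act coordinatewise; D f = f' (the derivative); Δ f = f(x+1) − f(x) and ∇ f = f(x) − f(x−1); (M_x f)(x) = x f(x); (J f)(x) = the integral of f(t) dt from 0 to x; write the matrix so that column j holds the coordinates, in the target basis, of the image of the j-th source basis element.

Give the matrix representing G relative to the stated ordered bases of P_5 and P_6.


image of 1: 4x
image of x: 3x^2 + 6
image of x^2: (8/3)x^3 + 12x
image of x^3: (5/2)x^4 + 18x^2 + 4
image of x^4: (12/5)x^5 + 24x^3 + 16x
image of x^5: (7/3)x^6 + 30x^4 + 40x^2 + 4
each image's coordinates form column j of the matrix

the matrix is [[0, 6, 0, 4, 0, 4]; [4, 0, 12, 0, 16, 0]; [0, 3, 0, 18, 0, 40]; [0, 0, 8/3, 0, 24, 0]; [0, 0, 0, 5/2, 0, 30]; [0, 0, 0, 0, 12/5, 0]; [0, 0, 0, 0, 0, 7/3]] (rows listed top to bottom)


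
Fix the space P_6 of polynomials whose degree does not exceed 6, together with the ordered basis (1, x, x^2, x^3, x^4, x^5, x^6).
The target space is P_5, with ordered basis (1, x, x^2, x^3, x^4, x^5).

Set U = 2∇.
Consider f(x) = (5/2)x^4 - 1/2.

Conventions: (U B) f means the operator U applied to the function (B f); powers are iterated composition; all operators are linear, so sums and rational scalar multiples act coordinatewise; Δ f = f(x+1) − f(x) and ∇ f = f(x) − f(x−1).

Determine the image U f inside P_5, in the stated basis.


∇ f = 10x^3 - 15x^2 + 10x - 5/2
(2∇) f = 20x^3 - 30x^2 + 20x - 5

the image equals g(x) = 20x^3 - 30x^2 + 20x - 5


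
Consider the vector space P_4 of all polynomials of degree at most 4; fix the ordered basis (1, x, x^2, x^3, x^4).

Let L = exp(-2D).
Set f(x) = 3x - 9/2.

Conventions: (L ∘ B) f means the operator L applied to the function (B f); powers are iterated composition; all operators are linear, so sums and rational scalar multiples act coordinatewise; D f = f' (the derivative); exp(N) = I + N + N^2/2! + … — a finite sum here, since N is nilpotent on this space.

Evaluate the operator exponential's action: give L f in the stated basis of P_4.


the result is g(x) = 3x - 21/2

order-1 term: -6
the series for exp(-2D) f terminates at order 1
exp(-2D) f = 3x - 21/2


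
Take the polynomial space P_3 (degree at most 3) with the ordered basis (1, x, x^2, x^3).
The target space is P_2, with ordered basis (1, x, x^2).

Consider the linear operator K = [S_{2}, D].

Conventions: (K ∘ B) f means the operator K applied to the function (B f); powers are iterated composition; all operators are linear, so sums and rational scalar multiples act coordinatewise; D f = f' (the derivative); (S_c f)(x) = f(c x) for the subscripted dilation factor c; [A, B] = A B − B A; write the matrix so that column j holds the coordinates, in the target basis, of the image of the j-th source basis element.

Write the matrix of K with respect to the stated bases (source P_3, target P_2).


the matrix is [[0, -1, 0, 0]; [0, 0, -4, 0]; [0, 0, 0, -12]] (rows listed top to bottom)

image of 1: 0
image of x: -1
image of x^2: -4x
image of x^3: -12x^2
each image's coordinates form column j of the matrix


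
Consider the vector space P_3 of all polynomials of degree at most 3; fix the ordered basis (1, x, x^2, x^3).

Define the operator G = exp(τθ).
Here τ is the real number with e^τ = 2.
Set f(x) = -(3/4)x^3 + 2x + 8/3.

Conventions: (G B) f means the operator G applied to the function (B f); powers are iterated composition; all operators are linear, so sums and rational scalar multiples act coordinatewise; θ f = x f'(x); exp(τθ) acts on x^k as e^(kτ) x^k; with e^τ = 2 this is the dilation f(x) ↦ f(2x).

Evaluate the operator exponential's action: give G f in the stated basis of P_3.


the image equals g(x) = -6x^3 + 4x + 8/3

exp(τθ) x^k = e^(kτ) x^k; with e^τ = 2 this sends x^k to 2^k x^k
x ↦ 2 x
x^3 ↦ 8 x^3
applying this coordinatewise to f: exp(τθ) f = -6x^3 + 4x + 8/3


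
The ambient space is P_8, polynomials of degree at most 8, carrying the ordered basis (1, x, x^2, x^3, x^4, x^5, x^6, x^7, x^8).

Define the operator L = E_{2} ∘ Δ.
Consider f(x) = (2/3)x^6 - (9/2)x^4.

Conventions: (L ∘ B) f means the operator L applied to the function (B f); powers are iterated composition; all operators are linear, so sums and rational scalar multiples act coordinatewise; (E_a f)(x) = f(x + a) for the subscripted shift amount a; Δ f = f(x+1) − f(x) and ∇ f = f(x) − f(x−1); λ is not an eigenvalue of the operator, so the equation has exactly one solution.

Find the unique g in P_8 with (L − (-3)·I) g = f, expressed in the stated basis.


the result is g(x) = (2/9)x^6 - (4/9)x^5 - (341/54)x^4 - (998/81)x^3 + (2543/81)x^2 + (37670/243)x + 135383/1458

write g with unknown coordinates in the stated basis and equate coefficients in (L − (-3)·I) g = f
solving from the highest basis element down gives g = (2/9)x^6 - (4/9)x^5 - (341/54)x^4 - (998/81)x^3 + (2543/81)x^2 + (37670/243)x + 135383/1458
check: L g = (4/3)x^5 + (130/9)x^4 + (998/27)x^3 - (2543/27)x^2 - (37670/81)x - 135383/486
so L g − (-3)·g = (2/3)x^6 - (9/2)x^4 = f ✓


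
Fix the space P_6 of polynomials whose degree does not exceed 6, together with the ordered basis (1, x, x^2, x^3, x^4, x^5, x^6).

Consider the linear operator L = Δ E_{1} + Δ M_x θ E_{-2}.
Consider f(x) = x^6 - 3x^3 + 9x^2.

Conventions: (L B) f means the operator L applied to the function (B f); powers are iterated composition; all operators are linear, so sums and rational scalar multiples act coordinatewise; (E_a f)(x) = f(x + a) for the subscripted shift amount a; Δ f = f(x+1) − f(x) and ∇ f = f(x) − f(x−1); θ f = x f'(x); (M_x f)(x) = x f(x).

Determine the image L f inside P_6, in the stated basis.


E_{1} f = x^6 + 6x^5 + 15x^4 + 17x^3 + 15x^2 + 15x + 7
Δ E_{1} f = 6x^5 + 45x^4 + 140x^3 + 216x^2 + 177x + 69
E_{-2} f = x^6 - 12x^5 + 60x^4 - 163x^3 + 267x^2 - 264x + 124
θ E_{-2} f = 6x^6 - 60x^5 + 240x^4 - 489x^3 + 534x^2 - 264x
M_x (θ E_{-2}) f = 6x^7 - 60x^6 + 240x^5 - 489x^4 + 534x^3 - 264x^2
Δ M_x (θ E_{-2}) f = 42x^6 - 234x^5 + 510x^4 - 546x^3 + 294x^2 - 33
(Δ E_{1} + Δ M_x θ E_{-2}) f = 42x^6 - 228x^5 + 555x^4 - 406x^3 + 510x^2 + 177x + 36

the image equals g(x) = 42x^6 - 228x^5 + 555x^4 - 406x^3 + 510x^2 + 177x + 36
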